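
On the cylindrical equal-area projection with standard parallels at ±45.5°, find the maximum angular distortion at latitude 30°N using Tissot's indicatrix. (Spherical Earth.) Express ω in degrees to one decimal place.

24.1°

Cylindrical equal-area (φ₀ = 45.5°): h = cos φ / cos 45.5° along meridians, k = cos 45.5° / cos φ along parallels; h·k = 1.
At 30°: h = 1.236, k = 0.8093; principal scales a = 1.236, b = 0.8093.
sin(ω/2) = (a − b)/(a + b) = 0.4262/2.045 = 0.2084, so ω = 2 arcsin(0.2084) ≈ 24.1°.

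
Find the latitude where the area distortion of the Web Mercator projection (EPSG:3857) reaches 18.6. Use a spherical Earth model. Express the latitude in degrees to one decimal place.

76.6°

Mercator areal scale is sec²φ.
sec²φ = 18.6  ⇒  cos²φ = 0.05376  ⇒  cos φ = 0.2319.
φ = arccos(0.2319) ≈ 76.6°.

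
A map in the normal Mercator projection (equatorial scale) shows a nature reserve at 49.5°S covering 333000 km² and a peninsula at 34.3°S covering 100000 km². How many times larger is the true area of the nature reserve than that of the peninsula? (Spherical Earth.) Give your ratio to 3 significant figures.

2.06

Mercator's areal exaggeration is sec²φ; hence true area = (apparent area) · cos²φ.
True area of nature reserve: 333000 × cos²(49.5°) = 333000 × 0.4218 = 140500 km².
True area of peninsula: 100000 × cos²(34.3°) = 100000 × 0.6824 = 68240 km².
Ratio = 140500 / 68240 ≈ 2.06.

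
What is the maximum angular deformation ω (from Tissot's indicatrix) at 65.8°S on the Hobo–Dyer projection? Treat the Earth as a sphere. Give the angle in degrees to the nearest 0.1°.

70.7°

The Hobo–Dyer projection is cylindrical equal-area with φ₀ = 37.5°. A cylindrical equal-area projection with standard parallel φ₀ has meridian scale h = cos φ / cos φ₀ and parallel scale k = cos φ₀ / cos φ (so areas are preserved, h·k = 1).
At 65.8°: h = 0.5167, k = 1.935; principal scales a = 1.935, b = 0.5167.
sin(ω/2) = (a − b)/(a + b) = 1.419/2.452 = 0.5786, so ω = 2 arcsin(0.5786) ≈ 70.7°.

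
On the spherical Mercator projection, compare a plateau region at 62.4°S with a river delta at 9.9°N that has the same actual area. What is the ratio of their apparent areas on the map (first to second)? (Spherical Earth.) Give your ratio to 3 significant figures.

4.52

Mercator areal scale is sec²φ.
At 62.4°: sec²(62.4°) = 1/0.4633² = 4.659.
At 9.9°: sec²(9.9°) = 1/0.9851² = 1.030.
Ratio = 4.659/1.030 = cos²(9.9°)/cos²(62.4°) ≈ 4.52.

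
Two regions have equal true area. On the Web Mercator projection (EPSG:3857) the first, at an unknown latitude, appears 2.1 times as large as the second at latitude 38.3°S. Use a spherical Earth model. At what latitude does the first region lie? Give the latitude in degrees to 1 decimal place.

Mercator areal scale is sec²φ, so apparent-area ratio = sec²φ₁ / sec²φ₂ = cos²φ₂ / cos²φ₁.
cos²φ₂ / cos²φ₁ = 2.1  ⇒  cos φ₁ = cos 38.3° / √2.1 = 0.7848/1.449 = 0.5415.
φ₁ = arccos(0.5415) ≈ 57.2°.

57.2°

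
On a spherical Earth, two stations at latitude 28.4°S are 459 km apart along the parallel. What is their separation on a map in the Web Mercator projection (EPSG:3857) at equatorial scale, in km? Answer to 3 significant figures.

Mercator is conformal, so the point scale is isotropic: h = k = sec φ = 1/cos φ.
Along the parallel, k = sec 28.4° = 1/0.8796 = 1.137.
Map distance = 459 × 1.137 ≈ 522 km.

522 km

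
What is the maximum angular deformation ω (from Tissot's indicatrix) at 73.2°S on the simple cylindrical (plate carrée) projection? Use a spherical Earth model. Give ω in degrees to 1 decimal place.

In the plate carrée (x = Rλ, y = Rφ), meridians are true-scale (h = 1) and parallels are stretched by k = sec φ.
At 73.2°: h = 1.000, k = 3.460; principal scales a = 3.460, b = 1.000.
sin(ω/2) = (a − b)/(a + b) = 2.460/4.460 = 0.5516, so ω = 2 arcsin(0.5516) ≈ 66.9°.

66.9°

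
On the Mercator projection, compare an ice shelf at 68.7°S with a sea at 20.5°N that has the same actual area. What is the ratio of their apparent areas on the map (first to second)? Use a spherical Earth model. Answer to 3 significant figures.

6.65

On Mercator, area is exaggerated by sec²φ = 1/cos²φ.
At 68.7°: sec²(68.7°) = 1/0.3633² = 7.579.
At 20.5°: sec²(20.5°) = 1/0.9367² = 1.140.
Ratio = 7.579/1.140 = cos²(20.5°)/cos²(68.7°) ≈ 6.65.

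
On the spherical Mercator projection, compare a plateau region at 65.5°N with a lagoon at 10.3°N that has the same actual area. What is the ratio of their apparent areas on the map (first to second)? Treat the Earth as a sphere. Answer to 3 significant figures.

5.63

Mercator areal scale is sec²φ.
At 65.5°: sec²(65.5°) = 1/0.4147² = 5.815.
At 10.3°: sec²(10.3°) = 1/0.9839² = 1.033.
Ratio = 5.815/1.033 = cos²(10.3°)/cos²(65.5°) ≈ 5.63.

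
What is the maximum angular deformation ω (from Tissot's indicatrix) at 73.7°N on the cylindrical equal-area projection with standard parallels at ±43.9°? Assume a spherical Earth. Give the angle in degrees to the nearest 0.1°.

94.9°

A cylindrical equal-area projection with standard parallel φ₀ has meridian scale h = cos φ / cos φ₀ and parallel scale k = cos φ₀ / cos φ (so areas are preserved, h·k = 1).
At 73.7°: h = 0.3895, k = 2.567; principal scales a = 2.567, b = 0.3895.
sin(ω/2) = (a − b)/(a + b) = 2.178/2.957 = 0.7365, so ω = 2 arcsin(0.7365) ≈ 94.9°.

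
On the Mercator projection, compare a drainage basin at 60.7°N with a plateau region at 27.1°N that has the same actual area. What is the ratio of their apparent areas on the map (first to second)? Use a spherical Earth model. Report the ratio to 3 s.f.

3.31

On Mercator, area is exaggerated by sec²φ = 1/cos²φ.
At 60.7°: sec²(60.7°) = 1/0.4894² = 4.175.
At 27.1°: sec²(27.1°) = 1/0.8902² = 1.262.
Ratio = 4.175/1.262 = cos²(27.1°)/cos²(60.7°) ≈ 3.31.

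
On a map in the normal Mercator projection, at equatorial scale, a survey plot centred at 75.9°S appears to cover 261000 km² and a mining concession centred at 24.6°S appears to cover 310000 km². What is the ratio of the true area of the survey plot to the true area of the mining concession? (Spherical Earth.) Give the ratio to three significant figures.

0.0604

Mercator's areal exaggeration is sec²φ; hence true area = (apparent area) · cos²φ.
True area of survey plot: 261000 × cos²(75.9°) = 261000 × 0.05935 = 15490 km².
True area of mining concession: 310000 × cos²(24.6°) = 310000 × 0.8267 = 256300 km².
Ratio = 15490 / 256300 ≈ 0.0604.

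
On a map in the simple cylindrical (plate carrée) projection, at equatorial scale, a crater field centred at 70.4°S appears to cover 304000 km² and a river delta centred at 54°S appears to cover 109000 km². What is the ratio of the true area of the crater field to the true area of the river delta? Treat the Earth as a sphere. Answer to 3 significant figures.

On the plate carrée, areal scale = h·k = 1 × sec φ, so true area = apparent × cos φ.
True area of crater field: 304000 × cos(70.4°) = 304000 × 0.3355 = 102000 km².
True area of river delta: 109000 × cos(54°) = 109000 × 0.5878 = 64070 km².
Ratio = 102000 / 64070 ≈ 1.59.

1.59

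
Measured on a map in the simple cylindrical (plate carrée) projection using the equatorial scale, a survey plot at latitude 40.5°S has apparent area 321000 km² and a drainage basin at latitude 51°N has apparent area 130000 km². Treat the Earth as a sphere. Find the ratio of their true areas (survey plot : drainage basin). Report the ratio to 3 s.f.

2.98

Plate carrée has h = 1 and k = sec φ, giving areal scale sec φ; true area = (apparent area) · cos φ.
True area of survey plot: 321000 × cos(40.5°) = 321000 × 0.7604 = 244100 km².
True area of drainage basin: 130000 × cos(51°) = 130000 × 0.6293 = 81810 km².
Ratio = 244100 / 81810 ≈ 2.98.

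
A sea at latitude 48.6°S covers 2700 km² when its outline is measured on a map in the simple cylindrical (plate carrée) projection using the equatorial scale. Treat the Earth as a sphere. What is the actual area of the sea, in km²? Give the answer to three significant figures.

1790 km²

For the equirectangular projection with φ₀ = 0 (plate carrée), h = 1 along meridians and k = sec φ along parallels.
Areal scale = h·k = 1 × sec φ; at 48.6°, h = 1.000, k = 1.512, so h·k = 1.512.
True area = apparent / (areal scale) = 2700 / 1.512 ≈ 1790 km².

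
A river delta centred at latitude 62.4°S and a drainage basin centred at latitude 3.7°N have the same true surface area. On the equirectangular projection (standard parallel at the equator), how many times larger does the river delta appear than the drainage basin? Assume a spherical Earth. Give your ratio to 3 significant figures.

Plate carrée maps x = Rλ, y = Rφ. The meridian scale is h = 1 and the parallel scale is k = 1/cos φ = sec φ.
Areal scale at 62.4°: h·k = 1.000 × 2.158 = 2.158.
Areal scale at 3.7°: h·k = 1.000 × 1.002 = 1.002.
Ratio = 2.158/1.002 ≈ 2.15.

2.15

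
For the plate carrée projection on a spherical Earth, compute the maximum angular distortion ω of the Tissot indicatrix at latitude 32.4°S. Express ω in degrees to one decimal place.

9.7°

For the equirectangular projection with φ₀ = 0 (plate carrée), h = 1 along meridians and k = sec φ along parallels.
At 32.4°: h = 1.000, k = 1.184; principal scales a = 1.184, b = 1.000.
sin(ω/2) = (a − b)/(a + b) = 0.1844/2.184 = 0.08441, so ω = 2 arcsin(0.08441) ≈ 9.7°.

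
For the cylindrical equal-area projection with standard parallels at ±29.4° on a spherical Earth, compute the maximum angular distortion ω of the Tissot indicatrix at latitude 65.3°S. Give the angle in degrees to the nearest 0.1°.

For cylindrical equal-area with standard parallel φ₀, h = cos φ / cos φ₀ and k = cos φ₀ / cos φ, so h·k = 1.
At 65.3°: h = 0.4796, k = 2.085; principal scales a = 2.085, b = 0.4796.
sin(ω/2) = (a − b)/(a + b) = 1.605/2.565 = 0.6259, so ω = 2 arcsin(0.6259) ≈ 77.5°.

77.5°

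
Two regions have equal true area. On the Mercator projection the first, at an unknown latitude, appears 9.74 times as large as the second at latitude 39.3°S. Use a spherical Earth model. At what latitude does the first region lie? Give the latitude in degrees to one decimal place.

75.6°

Mercator areal scale is sec²φ, so apparent-area ratio = sec²φ₁ / sec²φ₂ = cos²φ₂ / cos²φ₁.
cos²φ₂ / cos²φ₁ = 9.74  ⇒  cos φ₁ = cos 39.3° / √9.74 = 0.7738/3.121 = 0.2480.
φ₁ = arccos(0.2480) ≈ 75.6°.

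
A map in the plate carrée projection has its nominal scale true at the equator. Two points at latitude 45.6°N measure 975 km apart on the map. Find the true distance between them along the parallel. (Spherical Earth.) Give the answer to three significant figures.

682 km

Plate carrée maps x = Rλ, y = Rφ. The meridian scale is h = 1 and the parallel scale is k = 1/cos φ = sec φ.
Along the parallel at 45.6°, map distances are exaggerated by k = sec 45.6° = 1.429.
True distance = 975 / 1.429 = 975 × cos 45.6° ≈ 682 km.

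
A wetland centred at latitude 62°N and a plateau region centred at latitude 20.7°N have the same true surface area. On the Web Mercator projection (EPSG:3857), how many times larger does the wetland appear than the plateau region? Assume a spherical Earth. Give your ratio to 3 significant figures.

Mercator is conformal with k = sec φ, so areal scale = k² = sec²φ.
At 62°: sec²(62°) = 1/0.4695² = 4.537.
At 20.7°: sec²(20.7°) = 1/0.9354² = 1.143.
Ratio = 4.537/1.143 = cos²(20.7°)/cos²(62°) ≈ 3.97.

3.97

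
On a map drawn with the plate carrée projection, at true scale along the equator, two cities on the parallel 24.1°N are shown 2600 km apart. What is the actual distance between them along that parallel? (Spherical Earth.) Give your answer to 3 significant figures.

2370 km

Plate carrée maps x = Rλ, y = Rφ. The meridian scale is h = 1 and the parallel scale is k = 1/cos φ = sec φ.
Along the parallel at 24.1°, map distances are exaggerated by k = sec 24.1° = 1.095.
True distance = 2600 / 1.095 = 2600 × cos 24.1° ≈ 2370 km.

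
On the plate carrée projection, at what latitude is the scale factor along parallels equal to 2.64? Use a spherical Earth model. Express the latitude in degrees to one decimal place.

67.7°

Plate carrée: h = 1, k = sec φ along parallels.
sec φ = 2.64  ⇒  cos φ = 0.3788  ⇒  φ ≈ 67.7°.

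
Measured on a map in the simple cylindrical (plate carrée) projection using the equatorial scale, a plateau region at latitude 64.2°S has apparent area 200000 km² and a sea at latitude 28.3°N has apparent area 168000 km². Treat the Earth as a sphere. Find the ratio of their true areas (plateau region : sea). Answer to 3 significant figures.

0.588

Plate carrée has h = 1 and k = sec φ, giving areal scale sec φ; true area = (apparent area) · cos φ.
True area of plateau region: 200000 × cos(64.2°) = 200000 × 0.4352 = 87050 km².
True area of sea: 168000 × cos(28.3°) = 168000 × 0.8805 = 147900 km².
Ratio = 87050 / 147900 ≈ 0.588.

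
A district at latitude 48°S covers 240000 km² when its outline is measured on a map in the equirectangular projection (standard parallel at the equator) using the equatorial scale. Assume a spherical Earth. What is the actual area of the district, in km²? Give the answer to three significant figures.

For the equirectangular projection with φ₀ = 0 (plate carrée), h = 1 along meridians and k = sec φ along parallels.
Areal scale = h·k = 1 × sec φ; at 48°, h = 1.000, k = 1.494, so h·k = 1.494.
True area = apparent / (areal scale) = 240000 / 1.494 ≈ 161000 km².

161000 km²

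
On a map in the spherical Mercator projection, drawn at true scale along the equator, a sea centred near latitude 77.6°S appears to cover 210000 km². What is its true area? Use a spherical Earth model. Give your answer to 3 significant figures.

9680 km²

Mercator is conformal, so the point scale is isotropic: h = k = sec φ = 1/cos φ.
Areal scale = k² = sec²φ = 1/cos²(77.6°) = 1/0.2147² = 21.69.
True area = apparent / (areal scale) = 210000 / 21.69 ≈ 9680 km².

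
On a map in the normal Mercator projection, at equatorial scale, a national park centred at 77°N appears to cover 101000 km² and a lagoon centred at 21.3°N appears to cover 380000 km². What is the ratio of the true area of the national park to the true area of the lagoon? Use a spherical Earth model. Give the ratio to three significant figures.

On Mercator the areal scale is sec²φ, so true area = apparent × cos²φ.
True area of national park: 101000 × cos²(77°) = 101000 × 0.05060 = 5111 km².
True area of lagoon: 380000 × cos²(21.3°) = 380000 × 0.8680 = 329900 km².
Ratio = 5111 / 329900 ≈ 0.0155.

0.0155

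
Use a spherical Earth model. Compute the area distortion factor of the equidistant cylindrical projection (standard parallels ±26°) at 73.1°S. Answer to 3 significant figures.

3.09

The equidistant cylindrical projection with φ₀ = 26° has h = 1 (meridians true) and k = cos φ₀ / cos φ along parallels.
Areal scale = h·k = 1 × cos φ₀ / cos φ; at 73.1°, h = 1.000, k = 3.092, so h·k = 3.092.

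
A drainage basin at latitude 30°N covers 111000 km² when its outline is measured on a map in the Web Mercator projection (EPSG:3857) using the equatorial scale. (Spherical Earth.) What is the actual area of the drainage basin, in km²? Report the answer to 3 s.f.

For Mercator, h = k = sec φ (a conformal cylindrical projection has a single point scale, 1/cos φ).
Areal scale = k² = sec²φ = 1/cos²(30°) = 1/0.8660² = 1.333.
True area = apparent / (areal scale) = 111000 / 1.333 ≈ 83200 km².

83200 km²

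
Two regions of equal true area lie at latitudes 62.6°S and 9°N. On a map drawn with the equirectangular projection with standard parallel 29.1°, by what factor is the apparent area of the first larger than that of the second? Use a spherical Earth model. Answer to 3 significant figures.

2.15

With standard parallel φ₀ = 29.1°, the equirectangular projection gives x = Rλ cos φ₀, y = Rφ, so h = 1 and k = cos 29.1° / cos φ.
Areal scale at 62.6°: h·k = 1.000 × 1.899 = 1.899.
Areal scale at 9°: h·k = 1.000 × 0.8847 = 0.8847.
Ratio = 1.899/0.8847 ≈ 2.15.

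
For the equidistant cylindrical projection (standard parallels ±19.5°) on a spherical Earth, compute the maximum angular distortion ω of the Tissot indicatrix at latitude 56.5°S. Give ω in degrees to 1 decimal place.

With standard parallel φ₀ = 19.5°, the equirectangular projection gives x = Rλ cos φ₀, y = Rφ, so h = 1 and k = cos 19.5° / cos φ.
At 56.5°: h = 1.000, k = 1.708; principal scales a = 1.708, b = 1.000.
sin(ω/2) = (a − b)/(a + b) = 0.7079/2.708 = 0.2614, so ω = 2 arcsin(0.2614) ≈ 30.3°.

30.3°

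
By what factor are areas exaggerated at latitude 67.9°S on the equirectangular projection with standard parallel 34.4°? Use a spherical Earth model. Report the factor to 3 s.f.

In the equirectangular projection with standard parallel φ₀ = 34.4° (x = Rλ cos φ₀, y = Rφ), meridians are true-scale (h = 1) and the parallel scale is k = cos φ₀ / cos φ.
Areal scale = h·k = 1 × cos φ₀ / cos φ; at 67.9°, h = 1.000, k = 2.193, so h·k = 2.193.

2.19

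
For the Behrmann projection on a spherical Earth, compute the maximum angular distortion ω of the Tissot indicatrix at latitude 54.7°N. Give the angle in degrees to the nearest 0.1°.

The Behrmann projection is cylindrical equal-area with φ₀ = 30°. Cylindrical equal-area (φ₀ = 30°): h = cos φ / cos 30° along meridians, k = cos 30° / cos φ along parallels; h·k = 1.
At 54.7°: h = 0.6673, k = 1.499; principal scales a = 1.499, b = 0.6673.
sin(ω/2) = (a − b)/(a + b) = 0.8314/2.166 = 0.3839, so ω = 2 arcsin(0.3839) ≈ 45.1°.

45.1°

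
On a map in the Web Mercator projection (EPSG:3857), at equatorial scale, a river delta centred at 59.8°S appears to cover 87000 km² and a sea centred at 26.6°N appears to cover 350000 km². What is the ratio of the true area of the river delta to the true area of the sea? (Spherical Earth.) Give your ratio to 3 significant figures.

0.0787

Since Mercator area scale is 1/cos²φ, the true area equals the apparent area multiplied by cos²φ.
True area of river delta: 87000 × cos²(59.8°) = 87000 × 0.2530 = 22010 km².
True area of sea: 350000 × cos²(26.6°) = 350000 × 0.7995 = 279800 km².
Ratio = 22010 / 279800 ≈ 0.0787.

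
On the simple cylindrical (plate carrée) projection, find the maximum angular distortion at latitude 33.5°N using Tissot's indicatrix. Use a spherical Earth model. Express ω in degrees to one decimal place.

Plate carrée maps x = Rλ, y = Rφ. The meridian scale is h = 1 and the parallel scale is k = 1/cos φ = sec φ.
At 33.5°: h = 1.000, k = 1.199; principal scales a = 1.199, b = 1.000.
sin(ω/2) = (a − b)/(a + b) = 0.1992/2.199 = 0.09058, so ω = 2 arcsin(0.09058) ≈ 10.4°.

10.4°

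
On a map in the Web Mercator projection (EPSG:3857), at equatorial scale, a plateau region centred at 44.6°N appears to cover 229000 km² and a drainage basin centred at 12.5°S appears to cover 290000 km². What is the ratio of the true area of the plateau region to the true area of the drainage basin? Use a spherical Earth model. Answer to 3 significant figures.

On Mercator the areal scale is sec²φ, so true area = apparent × cos²φ.
True area of plateau region: 229000 × cos²(44.6°) = 229000 × 0.5070 = 116100 km².
True area of drainage basin: 290000 × cos²(12.5°) = 290000 × 0.9532 = 276400 km².
Ratio = 116100 / 276400 ≈ 0.420.

0.420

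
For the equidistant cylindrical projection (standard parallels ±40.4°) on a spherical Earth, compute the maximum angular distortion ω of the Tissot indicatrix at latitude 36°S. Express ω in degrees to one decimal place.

3.5°

The equidistant cylindrical projection with φ₀ = 40.4° has h = 1 (meridians true) and k = cos φ₀ / cos φ along parallels.
At 36°: h = 1.000, k = 0.9413; principal scales a = 1.000, b = 0.9413.
sin(ω/2) = (a − b)/(a + b) = 0.05869/1.941 = 0.03023, so ω = 2 arcsin(0.03023) ≈ 3.5°.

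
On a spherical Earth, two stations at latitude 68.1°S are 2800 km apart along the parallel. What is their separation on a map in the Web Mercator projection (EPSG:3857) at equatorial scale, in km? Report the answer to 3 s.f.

7510 km

For Mercator, h = k = sec φ (a conformal cylindrical projection has a single point scale, 1/cos φ).
Along the parallel, k = sec 68.1° = 1/0.3730 = 2.681.
Map distance = 2800 × 2.681 ≈ 7510 km.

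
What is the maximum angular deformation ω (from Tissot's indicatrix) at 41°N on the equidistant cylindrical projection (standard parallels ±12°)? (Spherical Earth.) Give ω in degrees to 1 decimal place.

14.8°

The equidistant cylindrical projection with φ₀ = 12° has h = 1 (meridians true) and k = cos φ₀ / cos φ along parallels.
At 41°: h = 1.000, k = 1.296; principal scales a = 1.296, b = 1.000.
sin(ω/2) = (a − b)/(a + b) = 0.2961/2.296 = 0.1289, so ω = 2 arcsin(0.1289) ≈ 14.8°.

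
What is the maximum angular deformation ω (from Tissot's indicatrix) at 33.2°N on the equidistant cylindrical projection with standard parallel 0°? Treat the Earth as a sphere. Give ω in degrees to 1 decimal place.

Plate carrée maps x = Rλ, y = Rφ. The meridian scale is h = 1 and the parallel scale is k = 1/cos φ = sec φ.
At 33.2°: h = 1.000, k = 1.195; principal scales a = 1.195, b = 1.000.
sin(ω/2) = (a − b)/(a + b) = 0.1951/2.195 = 0.08887, so ω = 2 arcsin(0.08887) ≈ 10.2°.

10.2°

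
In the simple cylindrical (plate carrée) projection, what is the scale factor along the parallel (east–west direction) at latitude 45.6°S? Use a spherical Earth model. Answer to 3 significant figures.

In the plate carrée (x = Rλ, y = Rφ), meridians are true-scale (h = 1) and parallels are stretched by k = sec φ.
k = 1/cos 45.6° = 1/0.6997 = 1.429.

1.43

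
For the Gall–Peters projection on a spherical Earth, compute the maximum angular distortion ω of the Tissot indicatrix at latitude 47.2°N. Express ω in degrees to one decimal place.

Gall–Peters is a cylindrical equal-area projection with standard parallels at ±45°. A cylindrical equal-area projection with standard parallel φ₀ has meridian scale h = cos φ / cos φ₀ and parallel scale k = cos φ₀ / cos φ (so areas are preserved, h·k = 1).
At 47.2°: h = 0.9609, k = 1.041; principal scales a = 1.041, b = 0.9609.
sin(ω/2) = (a − b)/(a + b) = 0.07984/2.002 = 0.03989, so ω = 2 arcsin(0.03989) ≈ 4.6°.

4.6°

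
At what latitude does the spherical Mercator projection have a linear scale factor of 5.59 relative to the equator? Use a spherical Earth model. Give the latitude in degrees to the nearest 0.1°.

79.7°

Mercator scale is k = sec φ = 1/cos φ.
1/cos φ = 5.59  ⇒  cos φ = 0.1789  ⇒  φ = arccos(0.1789) ≈ 79.7°.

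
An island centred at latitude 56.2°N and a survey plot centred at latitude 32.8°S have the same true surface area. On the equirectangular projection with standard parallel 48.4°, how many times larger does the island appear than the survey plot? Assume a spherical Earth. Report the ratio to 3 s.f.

1.51

With standard parallel φ₀ = 48.4°, the equirectangular projection gives x = Rλ cos φ₀, y = Rφ, so h = 1 and k = cos 48.4° / cos φ.
Areal scale at 56.2°: h·k = 1.000 × 1.193 = 1.193.
Areal scale at 32.8°: h·k = 1.000 × 0.7899 = 0.7899.
Ratio = 1.193/0.7899 ≈ 1.51.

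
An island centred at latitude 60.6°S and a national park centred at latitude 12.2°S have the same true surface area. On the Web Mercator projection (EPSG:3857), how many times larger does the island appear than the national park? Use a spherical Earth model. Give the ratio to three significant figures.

3.96

Mercator is conformal with k = sec φ, so areal scale = k² = sec²φ.
At 60.6°: sec²(60.6°) = 1/0.4909² = 4.150.
At 12.2°: sec²(12.2°) = 1/0.9774² = 1.047.
Ratio = 4.150/1.047 = cos²(12.2°)/cos²(60.6°) ≈ 3.96.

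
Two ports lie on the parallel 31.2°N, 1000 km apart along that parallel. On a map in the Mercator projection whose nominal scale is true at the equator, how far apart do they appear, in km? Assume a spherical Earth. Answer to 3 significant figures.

1170 km

Mercator is conformal, so the point scale is isotropic: h = k = sec φ = 1/cos φ.
Along the parallel, k = sec 31.2° = 1/0.8554 = 1.169.
Map distance = 1000 × 1.169 ≈ 1170 km.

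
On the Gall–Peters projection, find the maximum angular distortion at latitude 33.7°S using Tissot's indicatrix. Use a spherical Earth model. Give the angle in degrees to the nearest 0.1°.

18.6°

Gall–Peters is a cylindrical equal-area projection with standard parallels at ±45°. A cylindrical equal-area projection with standard parallel φ₀ has meridian scale h = cos φ / cos φ₀ and parallel scale k = cos φ₀ / cos φ (so areas are preserved, h·k = 1).
At 33.7°: h = 1.177, k = 0.8499; principal scales a = 1.177, b = 0.8499.
sin(ω/2) = (a − b)/(a + b) = 0.3266/2.026 = 0.1612, so ω = 2 arcsin(0.1612) ≈ 18.6°.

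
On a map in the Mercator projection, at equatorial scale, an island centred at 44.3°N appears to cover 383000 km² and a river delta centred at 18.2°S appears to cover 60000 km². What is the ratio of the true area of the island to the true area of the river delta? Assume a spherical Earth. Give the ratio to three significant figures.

On Mercator the areal scale is sec²φ, so true area = apparent × cos²φ.
True area of island: 383000 × cos²(44.3°) = 383000 × 0.5122 = 196200 km².
True area of river delta: 60000 × cos²(18.2°) = 60000 × 0.9024 = 54150 km².
Ratio = 196200 / 54150 ≈ 3.62.

3.62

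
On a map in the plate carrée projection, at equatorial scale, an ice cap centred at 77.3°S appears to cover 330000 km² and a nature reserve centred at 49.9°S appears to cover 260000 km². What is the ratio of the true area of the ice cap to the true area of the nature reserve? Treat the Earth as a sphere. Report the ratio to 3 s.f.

0.433

Plate carrée has h = 1 and k = sec φ, giving areal scale sec φ; true area = (apparent area) · cos φ.
True area of ice cap: 330000 × cos(77.3°) = 330000 × 0.2198 = 72550 km².
True area of nature reserve: 260000 × cos(49.9°) = 260000 × 0.6441 = 167500 km².
Ratio = 72550 / 167500 ≈ 0.433.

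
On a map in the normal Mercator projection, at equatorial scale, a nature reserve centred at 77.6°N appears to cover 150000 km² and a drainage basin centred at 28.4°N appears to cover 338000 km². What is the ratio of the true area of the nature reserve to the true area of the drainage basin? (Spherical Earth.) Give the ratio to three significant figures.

0.0264

On Mercator the areal scale is sec²φ, so true area = apparent × cos²φ.
True area of nature reserve: 150000 × cos²(77.6°) = 150000 × 0.04611 = 6917 km².
True area of drainage basin: 338000 × cos²(28.4°) = 338000 × 0.7738 = 261500 km².
Ratio = 6917 / 261500 ≈ 0.0264.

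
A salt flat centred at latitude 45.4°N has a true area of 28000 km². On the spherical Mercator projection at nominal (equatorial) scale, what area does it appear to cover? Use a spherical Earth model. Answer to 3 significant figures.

56800 km²

Mercator is conformal, so the point scale is isotropic: h = k = sec φ = 1/cos φ.
Areal scale = k² = sec²φ = 1/cos²(45.4°) = 1/0.7022² = 2.028.
Apparent area = 28000 × 2.028 ≈ 56800 km².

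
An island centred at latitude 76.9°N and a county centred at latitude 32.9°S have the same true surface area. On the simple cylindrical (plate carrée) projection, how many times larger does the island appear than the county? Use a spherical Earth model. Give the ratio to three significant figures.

3.70

Plate carrée maps x = Rλ, y = Rφ. The meridian scale is h = 1 and the parallel scale is k = 1/cos φ = sec φ.
Areal scale at 76.9°: h·k = 1.000 × 4.412 = 4.412.
Areal scale at 32.9°: h·k = 1.000 × 1.191 = 1.191.
Ratio = 4.412/1.191 ≈ 3.70.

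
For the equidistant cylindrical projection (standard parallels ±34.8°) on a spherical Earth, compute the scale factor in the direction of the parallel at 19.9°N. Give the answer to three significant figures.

0.873

In the equirectangular projection with standard parallel φ₀ = 34.8° (x = Rλ cos φ₀, y = Rφ), meridians are true-scale (h = 1) and the parallel scale is k = cos φ₀ / cos φ.
k = cos 34.8° / cos 19.9° = 0.8211/0.9403 = 0.8733.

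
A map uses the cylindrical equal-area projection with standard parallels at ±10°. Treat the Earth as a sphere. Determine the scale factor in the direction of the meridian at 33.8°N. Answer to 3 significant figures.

0.844

For cylindrical equal-area with standard parallel φ₀, h = cos φ / cos φ₀ and k = cos φ₀ / cos φ, so h·k = 1.
h = cos 33.8° / cos 10° = 0.8310/0.9848 = 0.8438.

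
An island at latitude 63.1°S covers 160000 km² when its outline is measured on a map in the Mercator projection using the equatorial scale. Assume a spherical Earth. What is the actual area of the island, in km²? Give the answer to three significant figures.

The Mercator projection is conformal; its linear scale factor is the same in every direction and equals sec φ = 1/cos φ.
Areal scale = k² = sec²φ = 1/cos²(63.1°) = 1/0.4524² = 4.885.
True area = apparent / (areal scale) = 160000 / 4.885 ≈ 32800 km².

32800 km²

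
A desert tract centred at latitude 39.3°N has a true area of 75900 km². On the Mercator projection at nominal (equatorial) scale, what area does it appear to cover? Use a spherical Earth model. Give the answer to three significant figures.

For Mercator, h = k = sec φ (a conformal cylindrical projection has a single point scale, 1/cos φ).
Areal scale = k² = sec²φ = 1/cos²(39.3°) = 1/0.7738² = 1.670.
Apparent area = 75900 × 1.670 ≈ 127000 km².

127000 km²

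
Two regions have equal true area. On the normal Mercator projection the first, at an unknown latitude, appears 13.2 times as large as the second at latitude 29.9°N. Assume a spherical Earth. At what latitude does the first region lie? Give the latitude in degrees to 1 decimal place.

For equal true areas on Mercator, apparent areas scale as sec²φ, so the ratio is cos²φ₂ / cos²φ₁.
cos²φ₂ / cos²φ₁ = 13.2  ⇒  cos φ₁ = cos 29.9° / √13.2 = 0.8669/3.633 = 0.2386.
φ₁ = arccos(0.2386) ≈ 76.2°.

76.2°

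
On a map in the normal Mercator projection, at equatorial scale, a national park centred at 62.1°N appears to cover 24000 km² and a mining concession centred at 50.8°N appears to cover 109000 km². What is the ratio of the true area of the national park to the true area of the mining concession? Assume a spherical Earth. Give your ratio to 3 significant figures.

0.121

Since Mercator area scale is 1/cos²φ, the true area equals the apparent area multiplied by cos²φ.
True area of national park: 24000 × cos²(62.1°) = 24000 × 0.2190 = 5255 km².
True area of mining concession: 109000 × cos²(50.8°) = 109000 × 0.3995 = 43540 km².
Ratio = 5255 / 43540 ≈ 0.121.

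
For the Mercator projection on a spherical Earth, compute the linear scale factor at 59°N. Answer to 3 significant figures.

Mercator is conformal, so the point scale is isotropic: h = k = sec φ = 1/cos φ.
k = 1/cos 59° = 1/0.5150 = 1.942.

1.94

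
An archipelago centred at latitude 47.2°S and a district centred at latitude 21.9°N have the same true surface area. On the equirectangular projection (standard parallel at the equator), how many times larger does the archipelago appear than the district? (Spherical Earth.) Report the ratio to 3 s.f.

Plate carrée maps x = Rλ, y = Rφ. The meridian scale is h = 1 and the parallel scale is k = 1/cos φ = sec φ.
Areal scale at 47.2°: h·k = 1.000 × 1.472 = 1.472.
Areal scale at 21.9°: h·k = 1.000 × 1.078 = 1.078.
Ratio = 1.472/1.078 ≈ 1.37.

1.37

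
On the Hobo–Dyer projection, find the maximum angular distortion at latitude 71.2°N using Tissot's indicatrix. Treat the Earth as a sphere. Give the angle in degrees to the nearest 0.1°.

Hobo–Dyer is a cylindrical equal-area projection with standard parallels at ±37.5°. Cylindrical equal-area (φ₀ = 37.5°): h = cos φ / cos 37.5° along meridians, k = cos 37.5° / cos φ along parallels; h·k = 1.
At 71.2°: h = 0.4062, k = 2.462; principal scales a = 2.462, b = 0.4062.
sin(ω/2) = (a − b)/(a + b) = 2.056/2.868 = 0.7167, so ω = 2 arcsin(0.7167) ≈ 91.6°.

91.6°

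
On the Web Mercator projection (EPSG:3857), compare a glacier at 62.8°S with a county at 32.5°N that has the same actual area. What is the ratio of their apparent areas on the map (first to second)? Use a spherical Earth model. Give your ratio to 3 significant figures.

Mercator areal scale is sec²φ.
At 62.8°: sec²(62.8°) = 1/0.4571² = 4.786.
At 32.5°: sec²(32.5°) = 1/0.8434² = 1.406.
Ratio = 4.786/1.406 = cos²(32.5°)/cos²(62.8°) ≈ 3.40.

3.40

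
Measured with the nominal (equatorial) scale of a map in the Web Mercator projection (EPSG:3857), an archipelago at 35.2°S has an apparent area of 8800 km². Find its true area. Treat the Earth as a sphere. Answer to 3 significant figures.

5880 km²

For Mercator, h = k = sec φ (a conformal cylindrical projection has a single point scale, 1/cos φ).
Areal scale = k² = sec²φ = 1/cos²(35.2°) = 1/0.8171² = 1.498.
True area = apparent / (areal scale) = 8800 / 1.498 ≈ 5880 km².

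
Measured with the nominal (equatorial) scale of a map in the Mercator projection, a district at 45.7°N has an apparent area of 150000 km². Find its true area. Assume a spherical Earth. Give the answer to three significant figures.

For Mercator, h = k = sec φ (a conformal cylindrical projection has a single point scale, 1/cos φ).
Areal scale = k² = sec²φ = 1/cos²(45.7°) = 1/0.6984² = 2.050.
True area = apparent / (areal scale) = 150000 / 2.050 ≈ 73200 km².

73200 km²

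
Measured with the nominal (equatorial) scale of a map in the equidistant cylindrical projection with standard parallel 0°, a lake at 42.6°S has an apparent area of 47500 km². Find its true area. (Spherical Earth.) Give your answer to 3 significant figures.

For the equirectangular projection with φ₀ = 0 (plate carrée), h = 1 along meridians and k = sec φ along parallels.
Areal scale = h·k = 1 × sec φ; at 42.6°, h = 1.000, k = 1.359, so h·k = 1.359.
True area = apparent / (areal scale) = 47500 / 1.359 ≈ 35000 km².

35000 km²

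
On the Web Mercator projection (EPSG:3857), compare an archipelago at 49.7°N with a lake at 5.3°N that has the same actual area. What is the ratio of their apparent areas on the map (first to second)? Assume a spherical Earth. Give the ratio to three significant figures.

On Mercator, area is exaggerated by sec²φ = 1/cos²φ.
At 49.7°: sec²(49.7°) = 1/0.6468² = 2.390.
At 5.3°: sec²(5.3°) = 1/0.9957² = 1.009.
Ratio = 2.390/1.009 = cos²(5.3°)/cos²(49.7°) ≈ 2.37.

2.37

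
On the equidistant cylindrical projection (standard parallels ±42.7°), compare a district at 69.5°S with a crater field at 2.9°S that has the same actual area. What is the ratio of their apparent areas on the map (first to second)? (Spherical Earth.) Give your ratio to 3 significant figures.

2.85

In the equirectangular projection with standard parallel φ₀ = 42.7° (x = Rλ cos φ₀, y = Rφ), meridians are true-scale (h = 1) and the parallel scale is k = cos φ₀ / cos φ.
Areal scale at 69.5°: h·k = 1.000 × 2.099 = 2.099.
Areal scale at 2.9°: h·k = 1.000 × 0.7359 = 0.7359.
Ratio = 2.099/0.7359 ≈ 2.85.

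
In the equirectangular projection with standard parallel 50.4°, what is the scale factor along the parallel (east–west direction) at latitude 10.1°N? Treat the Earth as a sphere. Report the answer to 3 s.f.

0.647

In the equirectangular projection with standard parallel φ₀ = 50.4° (x = Rλ cos φ₀, y = Rφ), meridians are true-scale (h = 1) and the parallel scale is k = cos φ₀ / cos φ.
k = cos 50.4° / cos 10.1° = 0.6374/0.9845 = 0.6475.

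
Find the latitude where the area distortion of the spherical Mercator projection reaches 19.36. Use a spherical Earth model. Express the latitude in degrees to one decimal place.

Mercator areal scale is sec²φ.
sec²φ = 19.36  ⇒  cos²φ = 0.05165  ⇒  cos φ = 0.2273.
φ = arccos(0.2273) ≈ 76.9°.

76.9°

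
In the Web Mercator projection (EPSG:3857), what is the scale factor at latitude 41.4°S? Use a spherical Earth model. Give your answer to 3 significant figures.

1.33

The Mercator projection is conformal; its linear scale factor is the same in every direction and equals sec φ = 1/cos φ.
k = 1/cos 41.4° = 1/0.7501 = 1.333.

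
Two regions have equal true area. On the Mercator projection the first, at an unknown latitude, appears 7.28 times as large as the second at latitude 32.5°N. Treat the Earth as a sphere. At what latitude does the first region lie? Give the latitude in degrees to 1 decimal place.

71.8°

For equal true areas on Mercator, apparent areas scale as sec²φ, so the ratio is cos²φ₂ / cos²φ₁.
cos²φ₂ / cos²φ₁ = 7.28  ⇒  cos φ₁ = cos 32.5° / √7.28 = 0.8434/2.698 = 0.3126.
φ₁ = arccos(0.3126) ≈ 71.8°.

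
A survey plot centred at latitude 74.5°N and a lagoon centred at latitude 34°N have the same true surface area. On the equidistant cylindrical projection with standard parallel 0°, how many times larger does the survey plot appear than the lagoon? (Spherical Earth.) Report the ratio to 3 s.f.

Plate carrée maps x = Rλ, y = Rφ. The meridian scale is h = 1 and the parallel scale is k = 1/cos φ = sec φ.
Areal scale at 74.5°: h·k = 1.000 × 3.742 = 3.742.
Areal scale at 34°: h·k = 1.000 × 1.206 = 1.206.
Ratio = 3.742/1.206 ≈ 3.10.

3.10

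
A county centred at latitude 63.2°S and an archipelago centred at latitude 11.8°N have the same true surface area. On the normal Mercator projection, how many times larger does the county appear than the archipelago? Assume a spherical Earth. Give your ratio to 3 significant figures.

Mercator is conformal with k = sec φ, so areal scale = k² = sec²φ.
At 63.2°: sec²(63.2°) = 1/0.4509² = 4.919.
At 11.8°: sec²(11.8°) = 1/0.9789² = 1.044.
Ratio = 4.919/1.044 = cos²(11.8°)/cos²(63.2°) ≈ 4.71.

4.71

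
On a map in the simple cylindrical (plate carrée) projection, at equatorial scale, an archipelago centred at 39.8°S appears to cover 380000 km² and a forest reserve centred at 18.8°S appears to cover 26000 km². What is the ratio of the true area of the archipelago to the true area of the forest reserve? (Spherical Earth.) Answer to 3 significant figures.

On the plate carrée, areal scale = h·k = 1 × sec φ, so true area = apparent × cos φ.
True area of archipelago: 380000 × cos(39.8°) = 380000 × 0.7683 = 291900 km².
True area of forest reserve: 26000 × cos(18.8°) = 26000 × 0.9466 = 24610 km².
Ratio = 291900 / 24610 ≈ 11.9.

11.9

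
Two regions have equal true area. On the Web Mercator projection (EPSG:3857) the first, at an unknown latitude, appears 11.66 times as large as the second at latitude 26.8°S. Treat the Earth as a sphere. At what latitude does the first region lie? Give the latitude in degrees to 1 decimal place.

Mercator areal scale is sec²φ, so apparent-area ratio = sec²φ₁ / sec²φ₂ = cos²φ₂ / cos²φ₁.
cos²φ₂ / cos²φ₁ = 11.66  ⇒  cos φ₁ = cos 26.8° / √11.66 = 0.8926/3.415 = 0.2614.
φ₁ = arccos(0.2614) ≈ 74.8°.

74.8°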